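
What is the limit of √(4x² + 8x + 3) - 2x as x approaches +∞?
As x → +∞: multiply by the conjugate to get (8x+3)/(√(4x²+8x+3)+2x); the denominator ~ 4x, so the limit is 8/4 = 2.
Limit = 2.

Final answer: 2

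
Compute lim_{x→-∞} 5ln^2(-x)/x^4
This is an ∞/∞ indeterminate form as x → -∞.
Compare growth rates of the dominant terms (exponentials ≫ polynomials ≫ logarithms), or apply L'Hôpital's rule; the quotient → 0.
Limit = 0.

Final answer: 0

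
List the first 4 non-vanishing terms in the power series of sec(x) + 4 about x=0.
61·x^6/720 + 5·x^4/24 + x^2/2 + 5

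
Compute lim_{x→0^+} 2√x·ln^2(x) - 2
The product is a 0·∞ indeterminate form at x → 0⁺.
Rewrite the product as 2·ln^2(x) / x^(-1/2) and apply L'Hôpital, or use the standard hierarchy x^(-1/2) ≫ |ln x|^2 as x → 0⁺.
The indeterminate product → 0, so the limit = -2.

Final answer: -2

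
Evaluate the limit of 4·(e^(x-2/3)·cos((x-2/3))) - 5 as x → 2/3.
Direct substitution at x = 2/3 gives -1.

Final answer: -1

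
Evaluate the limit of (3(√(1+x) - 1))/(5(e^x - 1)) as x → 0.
Both numerator and denominator → 0 as x → 0; this is a 0/0 indeterminate form.
Expand each to leading order near x = 0: numerator ~ 3·x/2, denominator ~ 5·x.
The limit of the ratio is 3/10.

Final answer: 3/10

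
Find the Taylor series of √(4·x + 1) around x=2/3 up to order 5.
√(33)/3 + 2·√(33)·(x - 2/3)/11 - 6·√(33)·(x - 2/3)^2/121 + 36·√(33)·(x - 2/3)^3/1331 - 270·√(33)·(x - 2/3)^4/14641 + 2268·√(33)·(x - 2/3)^5/161051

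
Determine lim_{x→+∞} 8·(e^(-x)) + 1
Evaluate the dominant behaviour as x → +∞; each term tends to a finite value or vanishes.
Limit = 1.

Final answer: 1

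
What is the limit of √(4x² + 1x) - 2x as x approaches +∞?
As x → +∞: multiply by the conjugate to get (1x)/(√(4x²+1x)+2x); the denominator ~ 4x, so the limit is 1/4.
Limit = 1/4.

Final answer: 1/4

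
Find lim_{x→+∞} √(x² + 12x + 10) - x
As x → +∞: multiply by the conjugate to get (12x+10)/(√(x²+12x+10)+x); the denominator ~ 2x, so the limit is 12/2 = 6.
Limit = 6.

Final answer: 6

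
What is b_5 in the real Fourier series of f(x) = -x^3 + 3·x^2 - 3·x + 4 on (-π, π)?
b_5 = (1/π) ∫_{-π}^{π} f(x)·sin(5x) dx.
Evaluate the integral (use parity and integration by parts as needed): b_5 = -2·π^2/5 - 138/125.

Final answer: -2·π^2/5 - 138/125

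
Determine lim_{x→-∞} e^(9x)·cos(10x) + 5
Evaluate the dominant behaviour as x → -∞; each term tends to a finite value or vanishes.
Limit = 5.

Final answer: 5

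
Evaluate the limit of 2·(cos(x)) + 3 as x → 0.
Direct substitution at x = 0 gives 5.

Final answer: 5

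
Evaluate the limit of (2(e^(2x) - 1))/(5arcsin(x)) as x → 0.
Both numerator and denominator → 0 as x → 0; this is a 0/0 indeterminate form.
Expand each to leading order near x = 0: numerator ~ 4·x, denominator ~ 5·x.
The limit of the ratio is 4/5.

Final answer: 4/5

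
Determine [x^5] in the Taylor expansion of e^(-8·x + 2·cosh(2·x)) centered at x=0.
Expand to order 5: e^(-8·x + 2·cosh(2·x)) = -10336·x^5·e^(2)/15 + 308·x^4·e^(2) - 352·x^3·e^(2)/3 + 36·x^2·e^(2) - 8·x·e^(2) + e^(2) + O(x^6).
The coefficient of x^5 is -10336·e^(2)/15.

Final answer: -10336·e^(2)/15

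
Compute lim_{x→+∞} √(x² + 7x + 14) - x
This is an ∞ − ∞ indeterminate form.
Multiply and divide by the conjugate √(x²+7x + 14) + x; the x² terms cancel, leaving (7x + 14)/(√(x²+7x + 14)+x) → 7/2.
Limit = 7/2.

Final answer: 7/2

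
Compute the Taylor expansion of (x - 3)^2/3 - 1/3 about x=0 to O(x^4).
x^2/3 - 2·x + 8/3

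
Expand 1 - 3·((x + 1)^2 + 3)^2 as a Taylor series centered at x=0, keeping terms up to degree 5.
-3·x^4 - 12·x^3 - 36·x^2 - 48·x - 47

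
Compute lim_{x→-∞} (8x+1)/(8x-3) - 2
Evaluate the dominant behaviour as x → -∞; each term tends to a finite value or vanishes.
Limit = -1.

Final answer: -1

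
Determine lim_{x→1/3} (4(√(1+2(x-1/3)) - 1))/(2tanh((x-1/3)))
Both numerator and denominator → 0 as x → 1/3; this is a 0/0 indeterminate form.
Expand each to leading order near x = 1/3: numerator ~ 4·(x - 1/3), denominator ~ 2·(x - 1/3).
The limit of the ratio is 2.

Final answer: 2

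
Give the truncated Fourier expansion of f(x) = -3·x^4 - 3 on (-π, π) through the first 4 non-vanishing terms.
(-144 + 24·π^2)·cos(x) + (9 - 6·π^2)·cos(2·x) + (-16/9 + 8·π^2/3)·cos(3·x) - 3·π^4/5 - 3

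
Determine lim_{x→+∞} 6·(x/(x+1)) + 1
Evaluate the dominant behaviour as x → +∞; each term tends to a finite value or vanishes.
Limit = 7.

Final answer: 7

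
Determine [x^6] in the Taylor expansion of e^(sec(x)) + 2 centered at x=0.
Expand to order 6: e^(sec(x)) + 2 = 151·e·x^6/720 + e·x^4/3 + e·x^2/2 + 2 + e + O(x^7).
The coefficient of x^6 is 151·e/720.

Final answer: 151·e/720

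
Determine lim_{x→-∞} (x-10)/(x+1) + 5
Evaluate the dominant behaviour as x → -∞; each term tends to a finite value or vanishes.
Limit = 6.

Final answer: 6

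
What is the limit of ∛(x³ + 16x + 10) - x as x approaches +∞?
This is an ∞ − ∞ indeterminate form.
Multiply by (A² + AB + B²)/(A² + AB + B²) where A = ∛(x³+16x + 10), B = x to use A³ − B³ = (A−B)(A²+AB+B²); the x³ terms cancel, leaving (16x + 10)/(A²+AB+B²) with denominator ~ 3x², so the limit is 0.
Limit = 0.

Final answer: 0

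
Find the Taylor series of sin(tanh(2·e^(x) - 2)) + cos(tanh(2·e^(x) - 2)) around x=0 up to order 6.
1351·x^6/72 + 983·x^5/60 - 13·x^4/12 - 17·x^3/3 - x^2 + 2·x + 1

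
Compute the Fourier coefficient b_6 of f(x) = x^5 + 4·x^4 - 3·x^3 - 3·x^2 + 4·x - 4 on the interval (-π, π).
b_6 = (1/π) ∫_{-π}^{π} f(x)·sin(6x) dx.
Evaluate the integral (use parity and integration by parts as needed): b_6 = -π^4/3 - 124/81 + 32·π^2/27.

Final answer: -π^4/3 - 124/81 + 32·π^2/27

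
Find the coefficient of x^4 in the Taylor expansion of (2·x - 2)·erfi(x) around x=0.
Expand to order 4: (2·x - 2)·erfi(x) = 4·x^4/(3·√(π)) - 4·x^3/(3·√(π)) + 4·x^2/√(π) - 4·x/√(π) + O(x^5).
The coefficient of x^4 is 4/(3·√(π)).

Final answer: 4/(3·√(π))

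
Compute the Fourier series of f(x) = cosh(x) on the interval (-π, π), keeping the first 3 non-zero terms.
-cos(x)·sinh(π)/π + 2·cos(2·x)·sinh(π)/(5·π) + sinh(π)/π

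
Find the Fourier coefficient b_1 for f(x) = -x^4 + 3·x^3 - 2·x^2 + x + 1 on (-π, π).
b_1 = (1/π) ∫_{-π}^{π} f(x)·sin(1x) dx.
Evaluate the integral (use parity and integration by parts as needed): b_1 = -34 + 6·π^2.

Final answer: -34 + 6·π^2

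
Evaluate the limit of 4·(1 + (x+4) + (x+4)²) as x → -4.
Direct substitution at x = -4 gives 4.

Final answer: 4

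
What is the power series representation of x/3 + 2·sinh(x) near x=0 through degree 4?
x^3/3 + 7·x/3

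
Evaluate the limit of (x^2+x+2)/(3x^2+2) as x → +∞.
This is an ∞/∞ indeterminate form as x → +∞.
Divide numerator and denominator by x^2 and let the lower-order terms vanish; the leading terms give 1/3.
Limit = 1/3.

Final answer: 1/3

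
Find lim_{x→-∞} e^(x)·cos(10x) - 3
Evaluate the dominant behaviour as x → -∞; each term tends to a finite value or vanishes.
Limit = -3.

Final answer: -3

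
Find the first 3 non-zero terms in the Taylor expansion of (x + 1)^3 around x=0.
3·x^2 + 3·x + 1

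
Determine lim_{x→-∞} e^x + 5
Evaluate the dominant behaviour as x → -∞; each term tends to a finite value or vanishes.
Limit = 5.

Final answer: 5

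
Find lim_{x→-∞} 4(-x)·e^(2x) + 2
The product is a 0·∞ indeterminate form at x → -∞.
Rewrite the product as 4(-x) / e^(-2x) (an ∞/∞ form) and apply L'Hôpital, or use the standard hierarchy e^(2|x|) ≫ |(-x)| as x → -∞.
The indeterminate product → 0, so the limit = 2.

Final answer: 2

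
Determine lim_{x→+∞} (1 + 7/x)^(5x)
As x → +∞: write (1 + 7/x)^(5x) = ((1 + 7/x)^x)^5 → (e^7)^5 = e^35.
Limit = e^(35).

Final answer: e^(35)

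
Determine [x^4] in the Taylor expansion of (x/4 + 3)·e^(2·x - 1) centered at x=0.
Expand to order 4: (x/4 + 3)·e^(2·x - 1) = 7·x^4·e^(-1)/3 + 9·x^3·e^(-1)/2 + 13·x^2·e^(-1)/2 + 25·x·e^(-1)/4 + 3·e^(-1) + O(x^5).
The coefficient of x^4 is 7·e^(-1)/3.

Final answer: 7·e^(-1)/3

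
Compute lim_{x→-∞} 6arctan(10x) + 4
Evaluate the dominant behaviour as x → -∞; each term tends to a finite value or vanishes.
Limit = 4 - 3·π.

Final answer: 4 - 3·π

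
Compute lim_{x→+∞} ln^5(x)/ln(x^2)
This is an ∞/∞ indeterminate form as x → +∞.
Write ln(x^2) = 2·ln(x), reducing the quotient to ln^4(x)/2 → ∞.
Limit = ∞.

Final answer: ∞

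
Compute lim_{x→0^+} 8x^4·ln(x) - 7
The product is a 0·∞ indeterminate form at x → 0⁺.
Rewrite the product as 8·ln(x) / x^(-4) and apply L'Hôpital, or use the standard hierarchy x^(-4) ≫ |ln x| as x → 0⁺.
The indeterminate product → 0, so the limit = -7.

Final answer: -7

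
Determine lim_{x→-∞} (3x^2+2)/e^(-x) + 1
The quotient is an ∞/∞ indeterminate form as x → -∞.
Compare growth rates of the dominant terms (exponentials ≫ polynomials ≫ logarithms), or apply L'Hôpital's rule; the quotient → 0.
Adding the constant: 0 + 1 = 1. Limit = 1.

Final answer: 1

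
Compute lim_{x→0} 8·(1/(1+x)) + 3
Direct substitution at x = 0 gives 11.

Final answer: 11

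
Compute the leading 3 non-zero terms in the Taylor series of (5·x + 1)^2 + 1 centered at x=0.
25·x^2 + 10·x + 2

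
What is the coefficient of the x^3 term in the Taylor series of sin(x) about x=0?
Expand to order 3: sin(x) = -x^3/6 + x + O(x^4).
The coefficient of x^3 is -1/6.

Final answer: -1/6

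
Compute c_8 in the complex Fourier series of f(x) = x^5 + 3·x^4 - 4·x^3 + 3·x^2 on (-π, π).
Compute the real Fourier coefficients first: a_8 = 39/256 + 3·π^2/8, b_8 = -π^4/4 - 207/2048 + 69·π^2/64.
Then c_8 = (a_8 − i·b_8)/2 = 39/512 + 3·π^2/16 - 69·i·π^2/128 + 207·i/4096 + i·π^4/8.

Final answer: 39/512 + 3·π^2/16 - 69·i·π^2/128 + 207·i/4096 + i·π^4/8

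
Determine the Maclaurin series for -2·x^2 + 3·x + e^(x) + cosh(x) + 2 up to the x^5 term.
x^5/120 + x^4/12 + x^3/6 - x^2 + 4·x + 4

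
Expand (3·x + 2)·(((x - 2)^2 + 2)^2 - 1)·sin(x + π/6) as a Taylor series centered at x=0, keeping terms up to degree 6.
x^6·(521/144 - 991·√(3)/240) + x^5·(-245/16 - 27·√(3)/8) + x^4·(299/24 + 133·√(3)/4) + x^3·(127/4 - 299·√(3)/6) + x^2·(-123/2 + 9·√(3)/2) + x·(9/2 + 35·√(3)) + 35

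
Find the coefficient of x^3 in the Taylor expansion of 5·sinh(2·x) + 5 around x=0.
Expand to order 3: 5·sinh(2·x) + 5 = 20·x^3/3 + 10·x + 5 + O(x^4).
The coefficient of x^3 is 20/3.

Final answer: 20/3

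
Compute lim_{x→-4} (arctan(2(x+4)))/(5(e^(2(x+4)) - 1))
Both numerator and denominator → 0 as x → -4; this is a 0/0 indeterminate form.
Expand each to leading order near x = -4: numerator ~ 2·(x + 4), denominator ~ 10·(x + 4).
The limit of the ratio is 1/5.

Final answer: 1/5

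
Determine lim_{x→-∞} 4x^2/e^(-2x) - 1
The quotient is an ∞/∞ indeterminate form as x → -∞.
Compare growth rates of the dominant terms (exponentials ≫ polynomials ≫ logarithms), or apply L'Hôpital's rule; the quotient → 0.
Adding the constant: 0 - 1 = -1. Limit = -1.

Final answer: -1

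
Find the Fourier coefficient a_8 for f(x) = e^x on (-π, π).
a_8 = (1/π) ∫_{-π}^{π} f(x)·cos(8x) dx.
Evaluate the integral (use parity and integration by parts as needed): a_8 = (-1 + e^(2·π))·e^(-π)/(65·π).

Final answer: (-1 + e^(2·π))·e^(-π)/(65·π)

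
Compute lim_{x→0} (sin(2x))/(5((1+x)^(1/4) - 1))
Both numerator and denominator → 0 as x → 0; this is a 0/0 indeterminate form.
Expand each to leading order near x = 0: numerator ~ 2·x, denominator ~ 5·x/4.
The limit of the ratio is 8/5.

Final answer: 8/5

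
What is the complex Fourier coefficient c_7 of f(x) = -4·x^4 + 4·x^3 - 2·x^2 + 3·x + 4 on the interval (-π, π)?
Compute the real Fourier coefficients first: a_7 = 200/2401 + 32·π^2/49, b_7 = 246/343 + 8·π^2/7.
Then c_7 = (a_7 − i·b_7)/2 = 100/2401 + 16·π^2/49 - 4·i·π^2/7 - 123·i/343.

Final answer: 100/2401 + 16·π^2/49 - 4·i·π^2/7 - 123·i/343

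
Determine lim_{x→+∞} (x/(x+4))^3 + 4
As x → +∞: x/(x+4) = 1/(1 + 4/x) → 1, and the 3rd power of a limit-1 base also → 1; with the additive constant, 1 + 4 = 5.
Limit = 5.

Final answer: 5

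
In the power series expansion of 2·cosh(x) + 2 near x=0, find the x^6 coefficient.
Expand to order 6: 2·cosh(x) + 2 = x^6/360 + x^4/12 + x^2 + 4 + O(x^7).
The coefficient of x^6 is 1/360.

Final answer: 1/360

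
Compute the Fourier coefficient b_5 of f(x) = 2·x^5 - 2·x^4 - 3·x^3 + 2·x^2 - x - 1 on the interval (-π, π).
b_5 = (1/π) ∫_{-π}^{π} f(x)·sin(5x) dx.
Evaluate the integral (use parity and integration by parts as needed): b_5 = -46·π^2/25 + 26/625 + 4·π^4/5.

Final answer: -46·π^2/25 + 26/625 + 4·π^4/5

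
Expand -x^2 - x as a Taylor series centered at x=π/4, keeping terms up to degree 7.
-π/4 - π^2/16 + (-π/2 - 1)·(x - π/4) - (x - π/4)^2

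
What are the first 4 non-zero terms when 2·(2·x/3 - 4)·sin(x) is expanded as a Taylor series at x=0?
-2·x^4/9 + 4·x^3/3 + 4·x^2/3 - 8·x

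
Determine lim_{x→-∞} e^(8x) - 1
Evaluate the dominant behaviour as x → -∞; each term tends to a finite value or vanishes.
Limit = -1.

Final answer: -1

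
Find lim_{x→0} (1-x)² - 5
Direct substitution at x = 0 gives -4.

Final answer: -4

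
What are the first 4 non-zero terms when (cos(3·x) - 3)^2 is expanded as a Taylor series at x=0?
-1053·x^6/40 + 27·x^4/4 + 18·x^2 + 4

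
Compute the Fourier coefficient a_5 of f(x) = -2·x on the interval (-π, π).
a_5 = (1/π) ∫_{-π}^{π} f(x)·cos(5x) dx.
Evaluate the integral (use parity and integration by parts as needed): a_5 = 0.

Final answer: 0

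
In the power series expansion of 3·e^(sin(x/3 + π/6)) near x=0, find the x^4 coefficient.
Expand to order 4: 3·e^(sin(x/3 + π/6)) = -55·x^4·e^(1/2)/10368 - 7·√(3)·x^3·e^(1/2)/432 + x^2·e^(1/2)/24 + √(3)·x·e^(1/2)/2 + 3·e^(1/2) + O(x^5).
The coefficient of x^4 is -55·e^(1/2)/10368.

Final answer: -55·e^(1/2)/10368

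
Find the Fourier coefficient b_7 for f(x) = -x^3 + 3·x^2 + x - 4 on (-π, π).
b_7 = (1/π) ∫_{-π}^{π} f(x)·sin(7x) dx.
Evaluate the integral (use parity and integration by parts as needed): b_7 = 110/343 - 2·π^2/7.

Final answer: 110/343 - 2·π^2/7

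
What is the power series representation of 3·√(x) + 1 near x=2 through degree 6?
1 + 3·√(2) + 3·√(2)·(x - 2)/4 - 3·√(2)·(x - 2)^2/32 + 3·√(2)·(x - 2)^3/128 - 15·√(2)·(x - 2)^4/2048 + 21·√(2)·(x - 2)^5/8192 - 63·√(2)·(x - 2)^6/65536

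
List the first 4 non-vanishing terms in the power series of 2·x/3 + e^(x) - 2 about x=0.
x^3/6 + x^2/2 + 5·x/3 - 1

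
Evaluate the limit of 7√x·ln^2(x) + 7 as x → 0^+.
The product is a 0·∞ indeterminate form at x → 0⁺.
Rewrite the product as 7·ln^2(x) / x^(-1/2) and apply L'Hôpital, or use the standard hierarchy x^(-1/2) ≫ |ln x|^2 as x → 0⁺.
The indeterminate product → 0, so the limit = 7.

Final answer: 7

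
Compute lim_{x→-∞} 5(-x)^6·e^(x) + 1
The product is a 0·∞ indeterminate form at x → -∞.
Rewrite the product as 5(-x)^6 / e^(-x) (an ∞/∞ form) and apply L'Hôpital, or use the standard hierarchy e^(|x|) ≫ |(-x)^6| as x → -∞.
The indeterminate product → 0, so the limit = 1.

Final answer: 1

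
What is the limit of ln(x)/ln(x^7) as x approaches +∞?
This is an ∞/∞ indeterminate form as x → +∞.
Write ln(x^7) = 7·ln(x), reducing the quotient to 1/7.
Limit = 1/7.

Final answer: 1/7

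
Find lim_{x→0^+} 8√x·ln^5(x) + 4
The product is a 0·∞ indeterminate form at x → 0⁺.
Rewrite the product as 8·ln^5(x) / x^(-1/2) and apply L'Hôpital, or use the standard hierarchy x^(-1/2) ≫ |ln x|^5 as x → 0⁺.
The indeterminate product → 0, so the limit = 4.

Final answer: 4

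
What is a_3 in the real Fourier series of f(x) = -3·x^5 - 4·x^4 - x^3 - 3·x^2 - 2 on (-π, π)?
a_3 = (1/π) ∫_{-π}^{π} f(x)·cos(3x) dx.
Evaluate the integral (use parity and integration by parts as needed): a_3 = -28/27 + 32·π^2/9.

Final answer: -28/27 + 32·π^2/9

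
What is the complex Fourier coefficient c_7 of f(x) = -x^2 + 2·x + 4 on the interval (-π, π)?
Compute the real Fourier coefficients first: a_7 = 4/49, b_7 = 4/7.
Then c_7 = (a_7 − i·b_7)/2 = 2/49 - 2·i/7.

Final answer: 2/49 - 2·i/7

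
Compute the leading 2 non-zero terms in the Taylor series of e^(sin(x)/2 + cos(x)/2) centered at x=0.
x·e^(1/2)/2 + e^(1/2)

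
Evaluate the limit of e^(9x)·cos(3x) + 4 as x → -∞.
Evaluate the dominant behaviour as x → -∞; each term tends to a finite value or vanishes.
Limit = 4.

Final answer: 4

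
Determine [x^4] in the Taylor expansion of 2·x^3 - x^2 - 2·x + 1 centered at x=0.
Expand to order 4: 2·x^3 - x^2 - 2·x + 1 = 2·x^3 - x^2 - 2·x + 1 + O(x^5).
The coefficient of x^4 is 0.

Final answer: 0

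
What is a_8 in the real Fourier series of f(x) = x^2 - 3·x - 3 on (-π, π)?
a_8 = (1/π) ∫_{-π}^{π} f(x)·cos(8x) dx.
Evaluate the integral (use parity and integration by parts as needed): a_8 = 1/16.

Final answer: 1/16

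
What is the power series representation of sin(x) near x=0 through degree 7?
-x^7/5040 + x^5/120 - x^3/6 + x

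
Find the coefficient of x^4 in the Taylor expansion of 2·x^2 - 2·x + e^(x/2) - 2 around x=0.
Expand to order 4: 2·x^2 - 2·x + e^(x/2) - 2 = x^4/384 + x^3/48 + 17·x^2/8 - 3·x/2 - 1 + O(x^5).
The coefficient of x^4 is 1/384.

Final answer: 1/384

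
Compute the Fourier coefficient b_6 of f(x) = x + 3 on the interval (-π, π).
b_6 = (1/π) ∫_{-π}^{π} f(x)·sin(6x) dx.
Evaluate the integral (use parity and integration by parts as needed): b_6 = -1/3.

Final answer: -1/3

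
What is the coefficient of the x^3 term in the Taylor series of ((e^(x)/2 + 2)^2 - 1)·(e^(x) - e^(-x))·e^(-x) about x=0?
Expand to order 3: ((e^(x)/2 + 2)^2 - 1)·(e^(x) - e^(-x))·e^(-x) = 5·x^3 - 11·x^2/2 + 21·x/2 + O(x^4).
The coefficient of x^3 is 5.

Final answer: 5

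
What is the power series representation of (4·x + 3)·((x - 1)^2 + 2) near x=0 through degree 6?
4·x^3 - 5·x^2 + 6·x + 9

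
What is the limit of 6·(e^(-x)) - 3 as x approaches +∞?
Evaluate the dominant behaviour as x → +∞; each term tends to a finite value or vanishes.
Limit = -3.

Final answer: -3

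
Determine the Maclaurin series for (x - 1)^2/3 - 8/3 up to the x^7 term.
x^2/3 - 2·x/3 - 7/3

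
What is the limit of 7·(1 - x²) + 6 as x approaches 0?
Direct substitution at x = 0 gives 13.

Final answer: 13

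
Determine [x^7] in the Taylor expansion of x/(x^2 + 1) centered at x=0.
Expand to order 7: x/(x^2 + 1) = -x^7 + x^5 - x^3 + x + O(x^8).
The coefficient of x^7 is -1.

Final answer: -1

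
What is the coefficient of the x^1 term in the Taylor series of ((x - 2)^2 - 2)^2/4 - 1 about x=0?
Expand to order 1: ((x - 2)^2 - 2)^2/4 - 1 = -4·x + O(x^2).
The coefficient of x^1 is -4.

Final answer: -4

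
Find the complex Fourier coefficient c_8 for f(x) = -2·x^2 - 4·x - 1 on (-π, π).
Compute the real Fourier coefficients first: a_8 = -1/8, b_8 = 1.
Then c_8 = (a_8 − i·b_8)/2 = -1/16 - i/2.

Final answer: -1/16 - i/2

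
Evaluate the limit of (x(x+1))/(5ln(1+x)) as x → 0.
Both numerator and denominator → 0 as x → 0; this is a 0/0 indeterminate form.
Expand each to leading order near x = 0: numerator ~ x, denominator ~ 5·x.
The limit of the ratio is 1/5.

Final answer: 1/5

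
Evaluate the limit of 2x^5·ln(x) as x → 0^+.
This is a 0·∞ indeterminate form at x → 0⁺.
Rewrite the product as 2·ln(x) / x^(-5) and apply L'Hôpital, or use the standard hierarchy x^(-5) ≫ |ln x| as x → 0⁺.
The indeterminate product → 0, so the limit = 0.

Final answer: 0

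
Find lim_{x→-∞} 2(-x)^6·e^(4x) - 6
The product is a 0·∞ indeterminate form at x → -∞.
Rewrite the product as 2(-x)^6 / e^(-4x) (an ∞/∞ form) and apply L'Hôpital, or use the standard hierarchy e^(4|x|) ≫ |(-x)^6| as x → -∞.
The indeterminate product → 0, so the limit = -6.

Final answer: -6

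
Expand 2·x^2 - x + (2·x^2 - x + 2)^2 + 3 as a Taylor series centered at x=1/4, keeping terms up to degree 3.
409/64 + 19·(x - 1/4)^2/2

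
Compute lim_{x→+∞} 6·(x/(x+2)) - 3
Evaluate the dominant behaviour as x → +∞; each term tends to a finite value or vanishes.
Limit = 3.

Final answer: 3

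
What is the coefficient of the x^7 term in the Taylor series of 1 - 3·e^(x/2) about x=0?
Expand to order 7: 1 - 3·e^(x/2) = -x^7/215040 - x^6/15360 - x^5/1280 - x^4/128 - x^3/16 - 3·x^2/8 - 3·x/2 - 2 + O(x^8).
The coefficient of x^7 is -1/215040.

Final answer: -1/215040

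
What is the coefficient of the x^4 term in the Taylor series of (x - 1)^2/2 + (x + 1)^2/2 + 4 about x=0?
Expand to order 4: (x - 1)^2/2 + (x + 1)^2/2 + 4 = x^2 + 5 + O(x^5).
The coefficient of x^4 is 0.

Final answer: 0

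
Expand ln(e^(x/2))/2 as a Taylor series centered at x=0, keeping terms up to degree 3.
x/4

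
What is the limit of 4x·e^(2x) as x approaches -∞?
This is a 0·∞ indeterminate form at x → -∞.
Rewrite the product as 4x / e^(-2x) (an ∞/∞ form) and apply L'Hôpital, or use the standard hierarchy e^(2|x|) ≫ |x| as x → -∞.
The indeterminate product → 0, so the limit = 0.

Final answer: 0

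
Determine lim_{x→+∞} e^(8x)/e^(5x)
This is an ∞/∞ indeterminate form as x → +∞.
Rewrite e^(8x)/e^(5x) = e^((8−5)x) = e^(3x); the exponent coefficient is 3 > 0 so e^(3x) → ∞.
Limit = ∞.

Final answer: ∞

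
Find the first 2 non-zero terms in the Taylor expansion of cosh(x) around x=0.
x^2/2 + 1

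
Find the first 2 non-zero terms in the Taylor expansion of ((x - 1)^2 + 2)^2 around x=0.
9 - 12·x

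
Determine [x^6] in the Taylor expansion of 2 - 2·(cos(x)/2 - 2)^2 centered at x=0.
Expand to order 6: 2 - 2·(cos(x)/2 - 2)^2 = x^6/60 - 3·x^2/2 - 5/2 + O(x^7).
The coefficient of x^6 is 1/60.

Final answer: 1/60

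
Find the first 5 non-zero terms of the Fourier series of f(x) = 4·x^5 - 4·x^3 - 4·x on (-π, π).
(-168·π^2 + 8·π^4 + 1000)·sin(x) + (-4·π^4 - 32 + 24·π^2)·sin(2·x) + (-232·π^2/27 + 248/81 + 8·π^4/3)·sin(3·x) + (-2·π^4 + 5/16 + 9·π^2/2)·sin(4·x) + (-72·π^2/25 - 568/625 + 8·π^4/5)·sin(5·x)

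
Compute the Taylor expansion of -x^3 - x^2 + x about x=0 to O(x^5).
-x^3 - x^2 + x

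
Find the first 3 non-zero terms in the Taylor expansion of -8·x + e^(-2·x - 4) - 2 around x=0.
2·x^2·e^(-4) + x·(-8 - 2·e^(-4)) - 2 + e^(-4)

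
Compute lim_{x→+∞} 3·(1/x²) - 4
Evaluate the dominant behaviour as x → +∞; each term tends to a finite value or vanishes.
Limit = -4.

Final answer: -4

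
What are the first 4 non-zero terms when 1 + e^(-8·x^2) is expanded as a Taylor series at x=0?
-256·x^6/3 + 32·x^4 - 8·x^2 + 2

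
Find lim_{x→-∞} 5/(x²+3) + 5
Evaluate the dominant behaviour as x → -∞; each term tends to a finite value or vanishes.
Limit = 5.

Final answer: 5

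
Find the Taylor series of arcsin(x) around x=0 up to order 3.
x^3/6 + x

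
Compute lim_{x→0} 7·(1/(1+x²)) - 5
Direct substitution at x = 0 gives 2.

Final answer: 2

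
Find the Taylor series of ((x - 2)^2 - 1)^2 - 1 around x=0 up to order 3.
-8·x^3 + 22·x^2 - 24·x + 8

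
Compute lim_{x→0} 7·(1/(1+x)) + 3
Direct substitution at x = 0 gives 10.

Final answer: 10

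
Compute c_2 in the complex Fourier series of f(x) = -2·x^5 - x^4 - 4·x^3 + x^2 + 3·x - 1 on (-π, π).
Compute the real Fourier coefficients first: a_2 = 4 - 2·π^2, b_2 = -6·π^2 + 6 + 2·π^4.
Then c_2 = (a_2 − i·b_2)/2 = -π^2 + 2 - i·π^4 - 3·i + 3·i·π^2.

Final answer: -π^2 + 2 - i·π^4 - 3·i + 3·i·π^2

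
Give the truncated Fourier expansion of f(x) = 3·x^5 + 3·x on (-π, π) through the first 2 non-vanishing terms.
(-120·π^2 + 6·π^4 + 726)·sin(x) + (-3·π^4 - 51/2 + 15·π^2)·sin(2·x)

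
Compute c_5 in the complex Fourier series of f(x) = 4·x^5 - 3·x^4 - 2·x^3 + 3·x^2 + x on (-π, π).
Compute the real Fourier coefficients first: a_5 = -444/625 + 24·π^2/25, b_5 = -52·π^2/25 + 562/625 + 8·π^4/5.
Then c_5 = (a_5 − i·b_5)/2 = -222/625 + 12·π^2/25 - 4·i·π^4/5 - 281·i/625 + 26·i·π^2/25.

Final answer: -222/625 + 12·π^2/25 - 4·i·π^4/5 - 281·i/625 + 26·i·π^2/25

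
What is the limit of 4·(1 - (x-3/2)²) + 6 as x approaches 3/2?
Direct substitution at x = 3/2 gives 10.

Final answer: 10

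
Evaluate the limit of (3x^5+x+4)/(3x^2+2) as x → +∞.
This is an ∞/∞ indeterminate form as x → +∞.
Divide numerator and denominator by x^5 and let the lower-order terms vanish; the numerator's degree 5 exceeds the denominator's degree 2, so the quotient diverges.
Limit = ∞.

Final answer: ∞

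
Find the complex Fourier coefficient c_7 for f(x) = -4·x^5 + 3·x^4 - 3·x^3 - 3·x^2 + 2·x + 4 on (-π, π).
Compute the real Fourier coefficients first: a_7 = 732/2401 - 24·π^2/49, b_7 = -8·π^4/7 - 134·π^2/343 + 10408/16807.
Then c_7 = (a_7 − i·b_7)/2 = -12·π^2/49 + 366/2401 - 5204·i/16807 + 67·i·π^2/343 + 4·i·π^4/7.

Final answer: -12·π^2/49 + 366/2401 - 5204·i/16807 + 67·i·π^2/343 + 4·i·π^4/7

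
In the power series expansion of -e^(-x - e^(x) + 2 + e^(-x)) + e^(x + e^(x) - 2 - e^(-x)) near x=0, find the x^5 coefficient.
Expand to order 5: -e^(-x - e^(x) + 2 + e^(-x)) + e^(x + e^(x) - 2 - e^(-x)) = x^5·(85·e^(-2)/24 + 85·e^(2)/24) + x^4·(-35·e^(2)/8 + 35·e^(-2)/8) + x^3·(29·e^(-2)/6 + 29·e^(2)/6) + x^2·(-9·e^(2)/2 + 9·e^(-2)/2) + x·(3·e^(-2) + 3·e^(2)) - e^(2) + e^(-2) + O(x^6).
The coefficient of x^5 is 85·e^(-2)/24 + 85·e^(2)/24.

Final answer: 85·e^(-2)/24 + 85·e^(2)/24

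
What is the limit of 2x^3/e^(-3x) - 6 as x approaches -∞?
The quotient is an ∞/∞ indeterminate form as x → -∞.
Compare growth rates of the dominant terms (exponentials ≫ polynomials ≫ logarithms), or apply L'Hôpital's rule; the quotient → 0.
Adding the constant: 0 - 6 = -6. Limit = -6.

Final answer: -6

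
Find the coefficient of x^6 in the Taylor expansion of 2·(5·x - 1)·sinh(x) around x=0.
Expand to order 6: 2·(5·x - 1)·sinh(x) = x^6/12 - x^5/60 + 5·x^4/3 - x^3/3 + 10·x^2 - 2·x + O(x^7).
The coefficient of x^6 is 1/12.

Final answer: 1/12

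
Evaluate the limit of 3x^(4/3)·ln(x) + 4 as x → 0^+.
The product is a 0·∞ indeterminate form at x → 0⁺.
Rewrite the product as 3·ln(x) / x^(-4/3) and apply L'Hôpital, or use the standard hierarchy x^(-4/3) ≫ |ln x| as x → 0⁺.
The indeterminate product → 0, so the limit = 4.

Final answer: 4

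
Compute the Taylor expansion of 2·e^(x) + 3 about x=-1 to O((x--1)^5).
(2 + 3·e)·e^(-1) + 2·e^(-1)·(x + 1) + e^(-1)·(x + 1)^2 + e^(-1)·(x + 1)^3/3 + e^(-1)·(x + 1)^4/12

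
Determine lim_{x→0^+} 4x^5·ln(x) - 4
The product is a 0·∞ indeterminate form at x → 0⁺.
Rewrite the product as 4·ln(x) / x^(-5) and apply L'Hôpital, or use the standard hierarchy x^(-5) ≫ |ln x| as x → 0⁺.
The indeterminate product → 0, so the limit = -4.

Final answer: -4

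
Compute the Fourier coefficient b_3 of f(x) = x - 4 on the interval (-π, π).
b_3 = (1/π) ∫_{-π}^{π} f(x)·sin(3x) dx.
Evaluate the integral (use parity and integration by parts as needed): b_3 = 2/3.

Final answer: 2/3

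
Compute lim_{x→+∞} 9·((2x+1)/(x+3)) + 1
Evaluate the dominant behaviour as x → +∞; each term tends to a finite value or vanishes.
Limit = 19.

Final answer: 19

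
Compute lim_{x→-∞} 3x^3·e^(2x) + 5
The product is a 0·∞ indeterminate form at x → -∞.
Rewrite the product as 3x^3 / e^(-2x) (an ∞/∞ form) and apply L'Hôpital, or use the standard hierarchy e^(2|x|) ≫ |x^3| as x → -∞.
The indeterminate product → 0, so the limit = 5.

Final answer: 5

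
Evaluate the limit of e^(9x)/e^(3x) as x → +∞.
This is an ∞/∞ indeterminate form as x → +∞.
Rewrite e^(9x)/e^(3x) = e^((9−3)x) = e^(6x); the exponent coefficient is 6 > 0 so e^(6x) → ∞.
Limit = ∞.

Final answer: ∞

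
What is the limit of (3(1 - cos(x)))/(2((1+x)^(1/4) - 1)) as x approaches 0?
Both numerator and denominator → 0 as x → 0; this is a 0/0 indeterminate form.
Expand each to leading order near x = 0: numerator ~ 3·x^2/2, denominator ~ x/2.
The limit of the ratio is 0.

Final answer: 0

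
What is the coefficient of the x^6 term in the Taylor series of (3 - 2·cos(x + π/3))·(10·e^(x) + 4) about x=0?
Expand to order 6: (3 - 2·cos(x + π/3))·(10·e^(x) + 4) = x^6·(17/360 - √(3)/9) + x^5·(7/12 - 3·√(3)/10) + 11·x^4/4 + x^3·(8·√(3)/3 + 25/3) + x^2·(17 + 10·√(3)) + x·(20 + 14·√(3)) + 28 + O(x^7).
The coefficient of x^6 is 17/360 - √(3)/9.

Final answer: 17/360 - √(3)/9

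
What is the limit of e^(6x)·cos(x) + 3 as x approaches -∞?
Evaluate the dominant behaviour as x → -∞; each term tends to a finite value or vanishes.
Limit = 3.

Final answer: 3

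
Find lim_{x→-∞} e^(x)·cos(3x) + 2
Evaluate the dominant behaviour as x → -∞; each term tends to a finite value or vanishes.
Limit = 2.

Final answer: 2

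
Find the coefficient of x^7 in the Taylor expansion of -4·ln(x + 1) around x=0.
Expand to order 7: -4·ln(x + 1) = -4·x^7/7 + 2·x^6/3 - 4·x^5/5 + x^4 - 4·x^3/3 + 2·x^2 - 4·x + O(x^8).
The coefficient of x^7 is -4/7.

Final answer: -4/7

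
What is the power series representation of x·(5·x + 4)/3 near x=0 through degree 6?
5·x^2/3 + 4·x/3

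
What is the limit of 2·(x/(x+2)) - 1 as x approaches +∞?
Evaluate the dominant behaviour as x → +∞; each term tends to a finite value or vanishes.
Limit = 1.

Final answer: 1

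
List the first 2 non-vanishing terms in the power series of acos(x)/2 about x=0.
-x/2 + π/4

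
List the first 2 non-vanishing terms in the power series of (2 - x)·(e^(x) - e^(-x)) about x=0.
-2·x^2 + 4·x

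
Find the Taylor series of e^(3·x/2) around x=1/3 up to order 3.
e^(1/2) + 3·e^(1/2)·(x - 1/3)/2 + 9·e^(1/2)·(x - 1/3)^2/8 + 9·e^(1/2)·(x - 1/3)^3/16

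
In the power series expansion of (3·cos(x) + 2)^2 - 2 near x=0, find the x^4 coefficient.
Expand to order 4: (3·cos(x) + 2)^2 - 2 = 7·x^4/2 - 15·x^2 + 23 + O(x^5).
The coefficient of x^4 is 7/2.

Final answer: 7/2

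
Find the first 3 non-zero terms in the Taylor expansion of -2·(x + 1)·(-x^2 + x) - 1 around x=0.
2·x^3 - 2·x - 1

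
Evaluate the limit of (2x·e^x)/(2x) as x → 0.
Both numerator and denominator → 0 as x → 0; this is a 0/0 indeterminate form.
Expand each to leading order near x = 0: numerator ~ 2·x, denominator ~ 2·x.
The limit of the ratio is 1.

Final answer: 1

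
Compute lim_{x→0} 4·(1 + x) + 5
Direct substitution at x = 0 gives 9.

Final answer: 9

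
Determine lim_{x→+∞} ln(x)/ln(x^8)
This is an ∞/∞ indeterminate form as x → +∞.
Write ln(x^8) = 8·ln(x), reducing the quotient to 1/8.
Limit = 1/8.

Final answer: 1/8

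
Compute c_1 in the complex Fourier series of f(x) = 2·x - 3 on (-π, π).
Compute the real Fourier coefficients first: a_1 = 0, b_1 = 4.
Then c_1 = (a_1 − i·b_1)/2 = -2·i.

Final answer: -2·i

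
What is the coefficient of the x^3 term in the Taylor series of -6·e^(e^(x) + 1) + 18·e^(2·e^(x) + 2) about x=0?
Expand to order 3: -6·e^(e^(x) + 1) + 18·e^(2·e^(x) + 2) = x^3·(-5·e^(2) + 66·e^(4)) + x^2·(-6·e^(2) + 54·e^(4)) + x·(-6·e^(2) + 36·e^(4)) - 6·e^(2) + 18·e^(4) + O(x^4).
The coefficient of x^3 is -5·e^(2) + 66·e^(4).

Final answer: -5·e^(2) + 66·e^(4)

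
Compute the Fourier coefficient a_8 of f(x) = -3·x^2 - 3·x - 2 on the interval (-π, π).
a_8 = (1/π) ∫_{-π}^{π} f(x)·cos(8x) dx.
Evaluate the integral (use parity and integration by parts as needed): a_8 = -3/16.

Final answer: -3/16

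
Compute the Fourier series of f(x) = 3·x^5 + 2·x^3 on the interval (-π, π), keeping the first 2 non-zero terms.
(-116·π^2 + 6·π^4 + 696)·sin(x) + (-3·π^4 - 39/2 + 13·π^2)·sin(2·x)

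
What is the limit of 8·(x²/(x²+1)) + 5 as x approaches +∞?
Evaluate the dominant behaviour as x → +∞; each term tends to a finite value or vanishes.
Limit = 13.

Final answer: 13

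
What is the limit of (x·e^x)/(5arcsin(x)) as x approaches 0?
Both numerator and denominator → 0 as x → 0; this is a 0/0 indeterminate form.
Expand each to leading order near x = 0: numerator ~ x, denominator ~ 5·x.
The limit of the ratio is 1/5.

Final answer: 1/5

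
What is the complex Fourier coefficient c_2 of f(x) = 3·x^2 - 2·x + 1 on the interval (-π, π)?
Compute the real Fourier coefficients first: a_2 = 3, b_2 = 2.
Then c_2 = (a_2 − i·b_2)/2 = 3/2 - i.

Final answer: 3/2 - i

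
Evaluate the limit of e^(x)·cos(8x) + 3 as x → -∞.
Evaluate the dominant behaviour as x → -∞; each term tends to a finite value or vanishes.
Limit = 3.

Final answer: 3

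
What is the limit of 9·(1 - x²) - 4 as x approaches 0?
Direct substitution at x = 0 gives 5.

Final answer: 5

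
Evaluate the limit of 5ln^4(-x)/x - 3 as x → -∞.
The quotient is an ∞/∞ indeterminate form as x → -∞.
Compare growth rates of the dominant terms (exponentials ≫ polynomials ≫ logarithms), or apply L'Hôpital's rule; the quotient → 0.
Adding the constant: 0 - 3 = -3. Limit = -3.

Final answer: -3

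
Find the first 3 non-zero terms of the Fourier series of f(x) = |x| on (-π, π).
-4·cos(x)/π - 4·cos(3·x)/(9·π) + π/2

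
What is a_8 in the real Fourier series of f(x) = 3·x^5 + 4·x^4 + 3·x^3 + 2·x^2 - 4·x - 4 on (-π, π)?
a_8 = (1/π) ∫_{-π}^{π} f(x)·cos(8x) dx.
Evaluate the integral (use parity and integration by parts as needed): a_8 = 5/64 + π^2/2.

Final answer: 5/64 + π^2/2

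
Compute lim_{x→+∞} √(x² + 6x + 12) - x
This is an ∞ − ∞ indeterminate form.
Multiply and divide by the conjugate √(x²+6x + 12) + x; the x² terms cancel, leaving (6x + 12)/(√(x²+6x + 12)+x) → 6/2 = 3.
Limit = 3.

Final answer: 3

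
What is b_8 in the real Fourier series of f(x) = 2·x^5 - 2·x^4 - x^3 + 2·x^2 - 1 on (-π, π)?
b_8 = (1/π) ∫_{-π}^{π} f(x)·sin(8x) dx.
Evaluate the integral (use parity and integration by parts as needed): b_8 = -π^4/2 - 39/1024 + 13·π^2/32.

Final answer: -π^4/2 - 39/1024 + 13·π^2/32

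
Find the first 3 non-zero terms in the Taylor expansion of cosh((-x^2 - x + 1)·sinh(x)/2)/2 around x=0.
-x^3/8 + x^2/16 + 1/2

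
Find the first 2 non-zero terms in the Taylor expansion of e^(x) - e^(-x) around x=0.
x^3/3 + 2·x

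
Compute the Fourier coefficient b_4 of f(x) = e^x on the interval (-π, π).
b_4 = (1/π) ∫_{-π}^{π} f(x)·sin(4x) dx.
Evaluate the integral (use parity and integration by parts as needed): b_4 = (4 - 4·e^(2·π))·e^(-π)/(17·π).

Final answer: (4 - 4·e^(2·π))·e^(-π)/(17·π)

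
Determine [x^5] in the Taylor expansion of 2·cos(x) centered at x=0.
Expand to order 5: 2·cos(x) = x^4/12 - x^2 + 2 + O(x^6).
The coefficient of x^5 is 0.

Final answer: 0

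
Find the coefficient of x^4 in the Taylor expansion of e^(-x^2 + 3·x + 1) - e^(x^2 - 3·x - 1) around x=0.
-67·e^(-1)/8 - 5·e/8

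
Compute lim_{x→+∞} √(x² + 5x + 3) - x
This is an ∞ − ∞ indeterminate form.
Multiply and divide by the conjugate √(x²+5x + 3) + x; the x² terms cancel, leaving (5x + 3)/(√(x²+5x + 3)+x) → 5/2.
Limit = 5/2.

Final answer: 5/2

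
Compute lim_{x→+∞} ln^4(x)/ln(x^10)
This is an ∞/∞ indeterminate form as x → +∞.
Write ln(x^10) = 10·ln(x), reducing the quotient to ln^3(x)/10 → ∞.
Limit = ∞.

Final answer: ∞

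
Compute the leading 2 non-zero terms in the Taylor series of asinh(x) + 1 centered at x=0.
x + 1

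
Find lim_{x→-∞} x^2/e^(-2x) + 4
The quotient is an ∞/∞ indeterminate form as x → -∞.
Compare growth rates of the dominant terms (exponentials ≫ polynomials ≫ logarithms), or apply L'Hôpital's rule; the quotient → 0.
Adding the constant: 0 + 4 = 4. Limit = 4.

Final answer: 4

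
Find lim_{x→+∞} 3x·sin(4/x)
As x → +∞: let u = 4/x → 0⁺; then 3·x·sin(4/x) = 3·4·sin(u)/u → 3·4·1 = 12.
Limit = 12.

Final answer: 12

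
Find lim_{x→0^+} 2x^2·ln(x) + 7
The product is a 0·∞ indeterminate form at x → 0⁺.
Rewrite the product as 2·ln(x) / x^(-2) and apply L'Hôpital, or use the standard hierarchy x^(-2) ≫ |ln x| as x → 0⁺.
The indeterminate product → 0, so the limit = 7.

Final answer: 7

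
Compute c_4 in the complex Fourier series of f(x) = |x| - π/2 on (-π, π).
Compute the real Fourier coefficients first: a_4 = 0, b_4 = 0.
Then c_4 = (a_4 − i·b_4)/2 = 0.

Final answer: 0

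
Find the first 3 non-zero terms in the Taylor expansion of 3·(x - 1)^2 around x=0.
3·x^2 - 6·x + 3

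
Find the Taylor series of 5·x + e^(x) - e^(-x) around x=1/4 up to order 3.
(-4 + 5·e^(1/4) + 4·e^(1/2))·e^(-1/4)/4 + (1 + e^(1/2) + 5·e^(1/4))·e^(-1/4)·(x - 1/4) + (-1 + e^(1/2))·e^(-1/4)·(x - 1/4)^2/2 + (1 + e^(1/2))·e^(-1/4)·(x - 1/4)^3/6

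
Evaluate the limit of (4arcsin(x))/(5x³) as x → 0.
Both numerator and denominator → 0 as x → 0; this is a 0/0 indeterminate form.
Expand each to leading order near x = 0: numerator ~ 4·x, denominator ~ 5·x^3.
The limit of the ratio is ∞.

Final answer: ∞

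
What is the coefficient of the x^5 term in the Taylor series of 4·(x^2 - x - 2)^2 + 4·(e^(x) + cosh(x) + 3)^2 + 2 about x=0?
Expand to order 5: 4·(x^2 - x - 2)^2 + 4·(e^(x) + cosh(x) + 3)^2 + 2 = 7·x^5/3 + 38·x^4/3 + 20·x^3/3 + 32·x^2 + 56·x + 118 + O(x^6).
The coefficient of x^5 is 7/3.

Final answer: 7/3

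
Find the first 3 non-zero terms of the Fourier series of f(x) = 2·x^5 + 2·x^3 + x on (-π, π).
(-76·π^2 + 4·π^4 + 458)·sin(x) + (-2·π^4 - 13 + 8·π^2)·sin(2·x) + (-44·π^2/27 + 142/81 + 4·π^4/3)·sin(3·x)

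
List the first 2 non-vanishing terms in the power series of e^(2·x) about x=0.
2·x + 1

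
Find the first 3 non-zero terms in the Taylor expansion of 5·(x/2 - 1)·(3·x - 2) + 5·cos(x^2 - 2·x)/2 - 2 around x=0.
5·x^2/2 - 20·x + 21/2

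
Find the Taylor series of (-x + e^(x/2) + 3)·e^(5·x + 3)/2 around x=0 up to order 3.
3731·x^3·e^(3)/96 + 381·x^2·e^(3)/16 + 39·x·e^(3)/4 + 2·e^(3)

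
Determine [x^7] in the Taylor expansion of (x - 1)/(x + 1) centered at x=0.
Expand to order 7: (x - 1)/(x + 1) = 2·x^7 - 2·x^6 + 2·x^5 - 2·x^4 + 2·x^3 - 2·x^2 + 2·x - 1 + O(x^8).
The coefficient of x^7 is 2.

Final answer: 2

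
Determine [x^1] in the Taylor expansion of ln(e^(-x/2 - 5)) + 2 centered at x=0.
Expand to order 1: ln(e^(-x/2 - 5)) + 2 = -x/2 - 3 + O(x^2).
The coefficient of x^1 is -1/2.

Final answer: -1/2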